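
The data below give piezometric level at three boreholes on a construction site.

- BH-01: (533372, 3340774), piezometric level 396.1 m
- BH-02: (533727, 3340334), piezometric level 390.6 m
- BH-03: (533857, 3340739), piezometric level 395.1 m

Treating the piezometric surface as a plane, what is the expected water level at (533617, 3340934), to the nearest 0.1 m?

Taking BH-01 as reference: BH-02−BH-01 = (355, -440, -5.5); BH-03−BH-01 = (485, -35, -1.0).
Determinant of the coordinate differences = 355·(-35) − 485·(-440) = 200975.
∂h/∂x = [(-5.5)·(-35) − (-1.0)·(-440)] / 200975 = -0.001231
∂h/∂y = [355·(-1.0) − 485·(-5.5)] / 200975 = +0.01151
h(533617, 3340934) = 396.1 + (-0.001231)·(245) + (+0.01151)·(160) = 396.1 -0.302 +1.841 = 397.639 m.

397.6 m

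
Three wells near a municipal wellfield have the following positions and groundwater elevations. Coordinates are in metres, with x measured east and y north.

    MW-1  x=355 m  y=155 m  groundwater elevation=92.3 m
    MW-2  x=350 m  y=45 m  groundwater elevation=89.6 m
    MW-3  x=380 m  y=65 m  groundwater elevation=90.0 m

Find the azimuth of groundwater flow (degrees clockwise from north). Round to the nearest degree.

Differences from MW-1: to MW-2 (Δx, Δy, Δh) = (-5, -110, -2.7); to MW-3 = (25, -90, -2.3).
Determinant of the coordinate differences = (-5)·(-90) − 25·(-110) = 3200.
∂h/∂x = [(-2.7)·(-90) − (-2.3)·(-110)] / 3200 = -0.003125
∂h/∂y = [(-5)·(-2.3) − 25·(-2.7)] / 3200 = +0.02469
Flow direction (−∇h) has components (+0.003125 E, -0.02469 N).
Azimuth = atan2(E, N) = atan2(+0.003125, -0.02469) = 172.8° ≈ 173°.

173°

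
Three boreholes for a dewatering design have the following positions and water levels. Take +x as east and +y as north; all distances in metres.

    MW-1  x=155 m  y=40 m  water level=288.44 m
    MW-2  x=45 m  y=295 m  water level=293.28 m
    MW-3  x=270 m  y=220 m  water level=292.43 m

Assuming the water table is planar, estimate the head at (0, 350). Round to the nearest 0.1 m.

Differences from MW-1: to MW-2 (Δx, Δy, Δh) = (-110, 255, +4.84); to MW-3 = (115, 180, +3.99).
Solve a·Δx + b·Δy = Δh: det = (-110)·180 − 115·255 = -49125.
∂h/∂x = [(+4.84)·180 − (+3.99)·255] / -49125 = +0.002977
∂h/∂y = [(-110)·(+3.99) − 115·(+4.84)] / -49125 = +0.02026
h(0, 350) = 288.44 + (+0.002977)·(-155) + (+0.02026)·(310) = 288.44 -0.461 +6.282 = 294.261 m.

294.3 m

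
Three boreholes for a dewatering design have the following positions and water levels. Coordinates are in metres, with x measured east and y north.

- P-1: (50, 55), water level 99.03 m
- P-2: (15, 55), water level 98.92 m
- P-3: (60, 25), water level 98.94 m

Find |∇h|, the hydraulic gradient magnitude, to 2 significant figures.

0.0051

With h = a·x + b·y + c and P-1 as origin, the differences give:
  (-35)·a + 0·b = -0.11
  10·a + (-30)·b = -0.09
Eliminate b (×(-30) and ×0, subtract): 1050·a = 3.300 → a = ∂h/∂x = +0.003143
Back-substitute: b = ∂h/∂y = +0.004048.
|∇h| = √(0.003143² + 0.004048²) = 0.005125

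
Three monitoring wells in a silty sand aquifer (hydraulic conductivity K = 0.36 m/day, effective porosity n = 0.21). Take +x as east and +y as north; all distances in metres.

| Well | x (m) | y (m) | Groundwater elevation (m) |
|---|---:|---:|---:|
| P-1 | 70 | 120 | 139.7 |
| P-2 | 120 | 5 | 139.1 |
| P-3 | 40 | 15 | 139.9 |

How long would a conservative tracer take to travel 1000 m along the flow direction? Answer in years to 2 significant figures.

Differences from P-1: to P-2 (Δx, Δy, Δh) = (50, -115, -0.6); to P-3 = (-30, -105, +0.2).
Determinant of the coordinate differences = 50·(-105) − (-30)·(-115) = -8700.
∂h/∂x = [(-0.6)·(-105) − (+0.2)·(-115)] / -8700 = -0.009885
∂h/∂y = [50·(+0.2) − (-30)·(-0.6)] / -8700 = +0.0009195
|∇h| = √(-0.009885² + 0.0009195²) = 0.009928
Seepage velocity v = K·i/n = 0.36 × 0.009928 / 0.21 = 0.01702 m/day.
t = 1000 / 0.01702 = 5.875e+04 days = 161 years.

160 years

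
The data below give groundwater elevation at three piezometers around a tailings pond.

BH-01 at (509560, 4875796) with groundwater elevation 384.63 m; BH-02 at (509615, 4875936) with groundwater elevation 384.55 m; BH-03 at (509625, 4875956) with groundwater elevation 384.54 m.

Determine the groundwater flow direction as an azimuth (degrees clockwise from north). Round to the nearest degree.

Three-point gradient (reference BH-01): Δ to BH-02 = (55, 140, -0.08), Δ to BH-03 = (65, 160, -0.09).
∂h/∂x = +0.0006667, ∂h/∂y = -0.0008333 (det = -300).
Flow direction (−∇h) has components (-0.0006667 E, +0.0008333 N).
Azimuth = atan2(E, N) = atan2(-0.0006667, +0.0008333) = 321.3° ≈ 321°.

321°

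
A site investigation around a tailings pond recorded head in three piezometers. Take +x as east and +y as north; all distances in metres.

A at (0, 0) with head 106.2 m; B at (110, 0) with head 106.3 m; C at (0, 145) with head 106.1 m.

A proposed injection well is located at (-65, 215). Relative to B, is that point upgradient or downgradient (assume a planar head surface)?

∂h/∂x = (106.3 − 106.2) / (110 − 0) = +0.0009091
∂h/∂y = (106.1 − 106.2) / (145 − 0) = -0.0006897
Head at (-65, 215) = 106.2 + (+0.0009091)·(-65) + (-0.0006897)·(215) = 105.99 m.
That is lower than the 106.3 m at B, so the point is downgradient.

downgradient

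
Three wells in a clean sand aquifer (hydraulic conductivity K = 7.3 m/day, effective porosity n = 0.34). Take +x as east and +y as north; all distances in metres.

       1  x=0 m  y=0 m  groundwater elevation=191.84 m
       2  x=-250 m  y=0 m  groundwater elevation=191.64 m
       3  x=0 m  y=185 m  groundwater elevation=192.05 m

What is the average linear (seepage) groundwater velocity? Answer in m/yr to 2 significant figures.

∂h/∂x = (191.64 − 191.84) / (-250 − 0) = +0.0008000
∂h/∂y = (192.05 − 191.84) / (185 − 0) = +0.001135
|∇h| = √(0.0008000² + 0.001135²) = 0.001389
Seepage velocity v = K·i/n = 7.3 × 0.001389 / 0.34 = 0.02982 m/day = 10.89 m/yr.

11 m/yr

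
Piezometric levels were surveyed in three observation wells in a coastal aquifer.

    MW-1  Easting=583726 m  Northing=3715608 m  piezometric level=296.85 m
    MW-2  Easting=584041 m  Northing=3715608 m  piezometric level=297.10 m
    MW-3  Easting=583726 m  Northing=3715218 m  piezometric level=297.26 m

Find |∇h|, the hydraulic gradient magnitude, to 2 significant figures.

0.0013

∂h/∂x = (297.10 − 296.85) / (584041 − 583726) = +0.0007937
∂h/∂y = (297.26 − 296.85) / (3715218 − 3715608) = -0.001051
|∇h| = √(0.0007937² + -0.001051²) = 0.001317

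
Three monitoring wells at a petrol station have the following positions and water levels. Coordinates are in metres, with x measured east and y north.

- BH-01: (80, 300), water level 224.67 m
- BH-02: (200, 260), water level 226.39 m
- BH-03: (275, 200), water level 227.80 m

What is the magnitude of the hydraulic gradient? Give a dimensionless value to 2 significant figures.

0.015

Three-point gradient (reference BH-01): Δ to BH-02 = (120, -40, +1.72), Δ to BH-03 = (195, -100, +3.13).
∂h/∂x = +0.01114, ∂h/∂y = -0.009571 (det = -4200).
|∇h| = √(0.01114² + -0.009571²) = 0.01469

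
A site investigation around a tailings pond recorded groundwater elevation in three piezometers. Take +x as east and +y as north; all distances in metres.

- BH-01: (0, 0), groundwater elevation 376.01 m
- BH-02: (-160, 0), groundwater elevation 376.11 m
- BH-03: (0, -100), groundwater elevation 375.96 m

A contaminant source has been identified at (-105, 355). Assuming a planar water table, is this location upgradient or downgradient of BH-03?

∂h/∂x = (376.11 − 376.01) / (-160 − 0) = -0.0006250
∂h/∂y = (375.96 − 376.01) / (-100 − 0) = +0.0005000
Head at (-105, 355) = 376.01 + (-0.0006250)·(-105) + (+0.0005000)·(355) = 376.25 m.
That is higher than the 375.96 m at BH-03, so the point is upgradient.

upgradient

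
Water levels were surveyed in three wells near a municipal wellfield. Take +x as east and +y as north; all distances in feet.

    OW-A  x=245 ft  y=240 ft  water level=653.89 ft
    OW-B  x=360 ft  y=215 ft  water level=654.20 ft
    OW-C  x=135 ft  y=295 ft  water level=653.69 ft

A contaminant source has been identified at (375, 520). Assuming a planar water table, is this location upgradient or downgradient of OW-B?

Three-point gradient (reference OW-A): Δ to OW-B = (115, -25, +0.31), Δ to OW-C = (-110, 55, -0.20).
∂h/∂x = +0.003371, ∂h/∂y = +0.003105 (det = 3575).
Head at (375, 520) = 653.89 + (+0.003371)·(130) + (+0.003105)·(280) = 655.20 ft.
That is higher than the 654.20 ft at OW-B, so the point is upgradient.

upgradient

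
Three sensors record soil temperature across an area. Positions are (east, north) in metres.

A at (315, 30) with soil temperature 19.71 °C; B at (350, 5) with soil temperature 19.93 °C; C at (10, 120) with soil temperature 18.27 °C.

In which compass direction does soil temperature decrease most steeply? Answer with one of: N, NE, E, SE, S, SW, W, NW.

NW

Taking A as reference: B−A = (35, -25, +0.22); C−A = (-305, 90, -1.44).
Solve a·Δx + b·Δy = ΔT: det = 35·90 − (-305)·(-25) = -4475.
∂T/∂x = [(+0.22)·90 − (-1.44)·(-25)] / -4475 = +0.003620
∂T/∂y = [35·(-1.44) − (-305)·(+0.22)] / -4475 = -0.003732
Steepest decrease is along −∇f = (-0.003620 E, +0.003732 N) → northwest.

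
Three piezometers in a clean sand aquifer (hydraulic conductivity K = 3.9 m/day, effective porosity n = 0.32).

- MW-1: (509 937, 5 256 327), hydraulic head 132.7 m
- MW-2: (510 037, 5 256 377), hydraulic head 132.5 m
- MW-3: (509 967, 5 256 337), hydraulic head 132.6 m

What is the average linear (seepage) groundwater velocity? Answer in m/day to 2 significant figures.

With h = a·x + b·y + c and MW-1 as origin, the differences give:
  100·a + 50·b = -0.2
  30·a + 10·b = -0.1
Eliminate b (×10 and ×50, subtract): -500·a = 3.00 → a = ∂h/∂x = -0.006000
Back-substitute: b = ∂h/∂y = +0.008000.
|∇h| = √(-0.006000² + 0.008000²) = 0.01
Seepage velocity v = K·i/n = 3.9 × 0.01 / 0.32 = 0.1219 m/day.

0.12 m/day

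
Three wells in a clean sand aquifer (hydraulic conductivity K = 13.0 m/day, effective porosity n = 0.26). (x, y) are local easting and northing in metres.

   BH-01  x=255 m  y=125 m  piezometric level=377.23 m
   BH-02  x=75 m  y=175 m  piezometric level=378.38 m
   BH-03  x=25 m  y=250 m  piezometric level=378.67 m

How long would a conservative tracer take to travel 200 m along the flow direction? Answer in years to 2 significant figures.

With h = a·x + b·y + c and BH-01 as origin, the differences give:
  (-180)·a + 50·b = +1.15
  (-230)·a + 125·b = +1.44
Eliminate b (×125 and ×50, subtract): -11000·a = 71.750 → a = ∂h/∂x = -0.006523
Back-substitute: b = ∂h/∂y = -0.0004818.
|∇h| = √(-0.006523² + -0.0004818²) = 0.006541
Seepage velocity v = K·i/n = 13.0 × 0.006541 / 0.26 = 0.327 m/day.
t = 200 / 0.327 = 611.6 days = 1.67 years.

1.7 years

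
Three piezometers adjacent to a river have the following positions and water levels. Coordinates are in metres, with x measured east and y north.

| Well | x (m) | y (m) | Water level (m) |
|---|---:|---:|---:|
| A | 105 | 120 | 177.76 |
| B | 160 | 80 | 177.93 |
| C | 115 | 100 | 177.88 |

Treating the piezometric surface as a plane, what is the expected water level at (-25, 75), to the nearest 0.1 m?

With h = a·x + b·y + c and A as origin, the differences give:
  55·a + (-40)·b = +0.17
  10·a + (-20)·b = +0.12
Eliminate b (×(-20) and ×(-40), subtract): -700·a = 1.400 → a = ∂h/∂x = -0.002000
Back-substitute: b = ∂h/∂y = -0.007000.
h(-25, 75) = 177.76 + (-0.002000)·(-130) + (-0.007000)·(-45) = 177.76 +0.260 +0.315 = 178.335 m.

178.3 m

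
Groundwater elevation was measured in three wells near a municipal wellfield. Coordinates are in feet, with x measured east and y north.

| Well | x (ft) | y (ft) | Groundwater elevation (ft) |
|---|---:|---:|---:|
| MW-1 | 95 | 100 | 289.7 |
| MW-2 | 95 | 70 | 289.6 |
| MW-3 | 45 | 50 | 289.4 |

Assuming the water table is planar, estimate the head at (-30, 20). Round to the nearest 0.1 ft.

Taking MW-1 as reference: MW-2−MW-1 = (0, -30, -0.1); MW-3−MW-1 = (-50, -50, -0.3).
Solve a·Δx + b·Δy = Δh: det = 0·(-50) − (-50)·(-30) = -1500.
∂h/∂x = [(-0.1)·(-50) − (-0.3)·(-30)] / -1500 = +0.002667
∂h/∂y = [0·(-0.3) − (-50)·(-0.1)] / -1500 = +0.003333
h(-30, 20) = 289.7 + (+0.002667)·(-125) + (+0.003333)·(-80) = 289.7 -0.333 -0.267 = 289.100 ft.

289.1 ft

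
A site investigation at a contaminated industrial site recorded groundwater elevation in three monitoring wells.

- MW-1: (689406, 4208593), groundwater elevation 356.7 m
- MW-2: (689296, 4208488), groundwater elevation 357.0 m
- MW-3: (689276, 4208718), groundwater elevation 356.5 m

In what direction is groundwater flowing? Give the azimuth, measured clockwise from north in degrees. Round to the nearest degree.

015°

With h = a·x + b·y + c and MW-1 as origin, the differences give:
  (-110)·a + (-105)·b = +0.3
  (-130)·a + 125·b = -0.2
Eliminate b (×125 and ×(-105), subtract): -27400·a = 16.50 → a = ∂h/∂x = -0.0006022
Back-substitute: b = ∂h/∂y = -0.002226.
Flow direction (−∇h) has components (+0.0006022 E, +0.002226 N).
Azimuth = atan2(E, N) = atan2(+0.0006022, +0.002226) = 15.1° ≈ 015°.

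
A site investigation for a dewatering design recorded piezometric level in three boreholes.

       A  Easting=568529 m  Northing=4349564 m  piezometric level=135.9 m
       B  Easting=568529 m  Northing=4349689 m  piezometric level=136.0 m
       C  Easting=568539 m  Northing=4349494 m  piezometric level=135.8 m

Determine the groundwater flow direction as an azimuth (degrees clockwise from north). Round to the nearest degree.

100°

Three-point gradient (reference A): Δ to B = (0, 125, +0.1), Δ to C = (10, -70, -0.1).
∂h/∂x = -0.004400, ∂h/∂y = +0.0008000 (det = -1250).
Flow direction (−∇h) has components (+0.004400 E, -0.0008000 N).
Azimuth = atan2(E, N) = atan2(+0.004400, -0.0008000) = 100.3° ≈ 100°.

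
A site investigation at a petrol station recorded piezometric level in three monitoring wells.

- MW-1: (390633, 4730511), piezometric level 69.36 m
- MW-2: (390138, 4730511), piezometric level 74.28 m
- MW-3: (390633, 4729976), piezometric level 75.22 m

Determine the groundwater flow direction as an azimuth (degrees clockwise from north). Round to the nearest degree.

042°

∂h/∂x = (74.28 − 69.36) / (390138 − 390633) = -0.009939
∂h/∂y = (75.22 − 69.36) / (4729976 − 4730511) = -0.01095
Flow direction (−∇h) has components (+0.009939 E, +0.01095 N).
Azimuth = atan2(E, N) = atan2(+0.009939, +0.01095) = 42.2° ≈ 042°.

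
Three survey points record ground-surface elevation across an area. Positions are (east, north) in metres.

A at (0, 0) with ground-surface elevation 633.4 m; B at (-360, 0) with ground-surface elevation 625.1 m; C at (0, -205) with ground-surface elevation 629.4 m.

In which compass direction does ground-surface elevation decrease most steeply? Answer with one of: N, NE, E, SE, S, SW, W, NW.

SW

∂z/∂x = (625.1 − 633.4) / (-360 − 0) = +0.02306
∂z/∂y = (629.4 − 633.4) / (-205 − 0) = +0.01951
Steepest decrease is along −∇f = (-0.02306 E, -0.01951 N) → southwest.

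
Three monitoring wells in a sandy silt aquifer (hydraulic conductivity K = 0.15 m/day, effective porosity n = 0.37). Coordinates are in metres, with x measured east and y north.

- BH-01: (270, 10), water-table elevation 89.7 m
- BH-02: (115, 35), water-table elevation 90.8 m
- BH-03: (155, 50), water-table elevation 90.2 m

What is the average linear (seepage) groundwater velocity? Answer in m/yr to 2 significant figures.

2.6 m/yr

Taking BH-01 as reference: BH-02−BH-01 = (-155, 25, +1.1); BH-03−BH-01 = (-115, 40, +0.5).
Solve a·Δx + b·Δy = Δh: det = (-155)·40 − (-115)·25 = -3325.
∂h/∂x = [(+1.1)·40 − (+0.5)·25] / -3325 = -0.009474
∂h/∂y = [(-155)·(+0.5) − (-115)·(+1.1)] / -3325 = -0.01474
|∇h| = √(-0.009474² + -0.01474²) = 0.01752
Seepage velocity v = K·i/n = 0.15 × 0.01752 / 0.37 = 0.007103 m/day = 2.594 m/yr.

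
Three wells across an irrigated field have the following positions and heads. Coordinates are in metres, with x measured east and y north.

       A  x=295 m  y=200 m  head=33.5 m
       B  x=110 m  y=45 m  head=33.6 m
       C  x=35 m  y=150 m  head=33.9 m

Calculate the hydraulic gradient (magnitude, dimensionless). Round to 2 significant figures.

0.0024

Differences from A: to B (Δx, Δy, Δh) = (-185, -155, +0.1); to C = (-260, -50, +0.4).
Determinant of the coordinate differences = (-185)·(-50) − (-260)·(-155) = -31050.
∂h/∂x = [(+0.1)·(-50) − (+0.4)·(-155)] / -31050 = -0.001836
∂h/∂y = [(-185)·(+0.4) − (-260)·(+0.1)] / -31050 = +0.001546
|∇h| = √(-0.001836² + 0.001546²) = 0.0024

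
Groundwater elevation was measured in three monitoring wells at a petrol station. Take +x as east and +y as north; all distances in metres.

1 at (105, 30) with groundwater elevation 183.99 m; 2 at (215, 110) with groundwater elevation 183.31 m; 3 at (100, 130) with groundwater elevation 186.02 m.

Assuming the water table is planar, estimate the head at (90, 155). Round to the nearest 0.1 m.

186.7 m

Three-point gradient (reference 1): Δ to 2 = (110, 80, -0.68), Δ to 3 = (-5, 100, +2.03).
∂h/∂x = -0.02021, ∂h/∂y = +0.01929 (det = 11400).
h(90, 155) = 183.99 + (-0.02021)·(-15) + (+0.01929)·(125) = 183.99 +0.303 +2.411 = 186.704 m.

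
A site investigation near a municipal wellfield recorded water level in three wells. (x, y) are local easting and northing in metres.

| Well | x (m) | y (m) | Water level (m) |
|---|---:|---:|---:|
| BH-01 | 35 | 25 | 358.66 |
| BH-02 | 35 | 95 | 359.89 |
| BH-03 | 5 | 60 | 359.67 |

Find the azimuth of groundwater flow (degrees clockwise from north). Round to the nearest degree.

143°

Three-point gradient (reference BH-01): Δ to BH-02 = (0, 70, +1.23), Δ to BH-03 = (-30, 35, +1.01).
∂h/∂x = -0.01317, ∂h/∂y = +0.01757 (det = 2100).
Flow direction (−∇h) has components (+0.01317 E, -0.01757 N).
Azimuth = atan2(E, N) = atan2(+0.01317, -0.01757) = 143.2° ≈ 143°.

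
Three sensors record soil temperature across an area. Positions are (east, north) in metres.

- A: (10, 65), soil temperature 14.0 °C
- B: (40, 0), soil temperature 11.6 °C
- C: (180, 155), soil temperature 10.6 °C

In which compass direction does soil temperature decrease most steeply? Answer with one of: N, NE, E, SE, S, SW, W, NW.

Differences from A: to B (Δx, Δy, Δh) = (30, -65, -2.4); to C = (170, 90, -3.4).
Determinant of the coordinate differences = 30·90 − 170·(-65) = 13750.
∂T/∂x = [(-2.4)·90 − (-3.4)·(-65)] / 13750 = -0.03178
∂T/∂y = [30·(-3.4) − 170·(-2.4)] / 13750 = +0.02225
Steepest decrease is along −∇f = (+0.03178 E, -0.02225 N) → southeast.

SE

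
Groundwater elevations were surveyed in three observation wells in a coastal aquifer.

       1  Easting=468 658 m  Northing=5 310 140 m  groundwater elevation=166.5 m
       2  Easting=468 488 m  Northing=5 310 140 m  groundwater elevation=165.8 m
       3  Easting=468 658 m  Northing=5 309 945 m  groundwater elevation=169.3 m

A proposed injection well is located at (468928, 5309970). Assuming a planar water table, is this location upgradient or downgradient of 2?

∂h/∂x = (165.8 − 166.5) / (468488 − 468658) = +0.004118
∂h/∂y = (169.3 − 166.5) / (5309945 − 5310140) = -0.01436
Head at (468928, 5309970) = 166.5 + (+0.004118)·(270) + (-0.01436)·(-170) = 170.05 m.
That is higher than the 165.8 m at 2, so the point is upgradient.

upgradient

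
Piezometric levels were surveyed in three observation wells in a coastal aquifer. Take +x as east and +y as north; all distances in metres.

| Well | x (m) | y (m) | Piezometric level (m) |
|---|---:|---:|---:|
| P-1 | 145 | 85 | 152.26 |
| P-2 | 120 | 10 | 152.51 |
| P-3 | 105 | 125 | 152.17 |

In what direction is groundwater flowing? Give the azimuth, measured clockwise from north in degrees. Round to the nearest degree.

015°

Taking P-1 as reference: P-2−P-1 = (-25, -75, +0.25); P-3−P-1 = (-40, 40, -0.09).
Determinant of the coordinate differences = (-25)·40 − (-40)·(-75) = -4000.
∂h/∂x = [(+0.25)·40 − (-0.09)·(-75)] / -4000 = -0.0008125
∂h/∂y = [(-25)·(-0.09) − (-40)·(+0.25)] / -4000 = -0.003063
Flow direction (−∇h) has components (+0.0008125 E, +0.003063 N).
Azimuth = atan2(E, N) = atan2(+0.0008125, +0.003063) = 14.9° ≈ 015°.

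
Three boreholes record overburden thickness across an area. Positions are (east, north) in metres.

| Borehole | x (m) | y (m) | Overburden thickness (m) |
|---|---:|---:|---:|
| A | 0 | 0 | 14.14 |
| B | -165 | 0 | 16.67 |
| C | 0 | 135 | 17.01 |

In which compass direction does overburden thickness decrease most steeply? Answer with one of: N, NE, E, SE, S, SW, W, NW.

SE

∂d/∂x = (16.67 − 14.14) / (-165 − 0) = -0.01533
∂d/∂y = (17.01 − 14.14) / (135 − 0) = +0.02126
Steepest decrease is along −∇f = (+0.01533 E, -0.02126 N) → southeast.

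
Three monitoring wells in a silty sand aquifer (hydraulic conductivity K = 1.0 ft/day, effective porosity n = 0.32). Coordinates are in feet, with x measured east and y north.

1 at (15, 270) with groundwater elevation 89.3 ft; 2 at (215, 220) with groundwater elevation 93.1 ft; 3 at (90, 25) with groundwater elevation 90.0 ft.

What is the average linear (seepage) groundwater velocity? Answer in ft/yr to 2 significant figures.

Differences from 1: to 2 (Δx, Δy, Δh) = (200, -50, +3.8); to 3 = (75, -245, +0.7).
Solve a·Δx + b·Δy = Δh: det = 200·(-245) − 75·(-50) = -45250.
∂h/∂x = [(+3.8)·(-245) − (+0.7)·(-50)] / -45250 = +0.01980
∂h/∂y = [200·(+0.7) − 75·(+3.8)] / -45250 = +0.003204
|∇h| = √(0.01980² + 0.003204²) = 0.02006
Seepage velocity v = K·i/n = 1.0 × 0.02006 / 0.32 = 0.06269 ft/day = 22.9 ft/yr.

23 ft/yr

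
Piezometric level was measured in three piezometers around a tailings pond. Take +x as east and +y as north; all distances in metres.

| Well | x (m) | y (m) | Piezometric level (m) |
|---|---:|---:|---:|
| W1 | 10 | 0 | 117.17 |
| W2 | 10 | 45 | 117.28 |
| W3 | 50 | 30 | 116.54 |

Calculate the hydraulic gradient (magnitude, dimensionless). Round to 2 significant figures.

0.018

Taking W1 as reference: W2−W1 = (0, 45, +0.11); W3−W1 = (40, 30, -0.63).
Determinant of the coordinate differences = 0·30 − 40·45 = -1800.
∂h/∂x = [(+0.11)·30 − (-0.63)·45] / -1800 = -0.01758
∂h/∂y = [0·(-0.63) − 40·(+0.11)] / -1800 = +0.002444
|∇h| = √(-0.01758² + 0.002444²) = 0.01775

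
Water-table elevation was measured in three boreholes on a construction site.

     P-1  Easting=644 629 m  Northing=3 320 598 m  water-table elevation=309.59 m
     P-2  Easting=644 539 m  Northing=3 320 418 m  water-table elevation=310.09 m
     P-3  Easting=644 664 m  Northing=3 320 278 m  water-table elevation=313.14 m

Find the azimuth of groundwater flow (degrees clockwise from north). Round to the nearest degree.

With h = a·x + b·y + c and P-1 as origin, the differences give:
  (-90)·a + (-180)·b = +0.50
  35·a + (-320)·b = +3.55
Eliminate b (×(-320) and ×(-180), subtract): 35100·a = 479.000 → a = ∂h/∂x = +0.01365
Back-substitute: b = ∂h/∂y = -0.009601.
Flow direction (−∇h) has components (-0.01365 E, +0.009601 N).
Azimuth = atan2(E, N) = atan2(-0.01365, +0.009601) = 305.1° ≈ 305°.

305°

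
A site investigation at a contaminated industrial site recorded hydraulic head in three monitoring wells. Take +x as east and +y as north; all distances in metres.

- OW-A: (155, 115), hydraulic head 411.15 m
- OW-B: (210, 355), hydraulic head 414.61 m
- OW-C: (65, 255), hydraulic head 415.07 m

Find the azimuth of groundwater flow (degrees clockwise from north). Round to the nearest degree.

139°

Taking OW-A as reference: OW-B−OW-A = (55, 240, +3.46); OW-C−OW-A = (-90, 140, +3.92).
Solve a·Δx + b·Δy = Δh: det = 55·140 − (-90)·240 = 29300.
∂h/∂x = [(+3.46)·140 − (+3.92)·240] / 29300 = -0.01558
∂h/∂y = [55·(+3.92) − (-90)·(+3.46)] / 29300 = +0.01799
Flow direction (−∇h) has components (+0.01558 E, -0.01799 N).
Azimuth = atan2(E, N) = atan2(+0.01558, -0.01799) = 139.1° ≈ 139°.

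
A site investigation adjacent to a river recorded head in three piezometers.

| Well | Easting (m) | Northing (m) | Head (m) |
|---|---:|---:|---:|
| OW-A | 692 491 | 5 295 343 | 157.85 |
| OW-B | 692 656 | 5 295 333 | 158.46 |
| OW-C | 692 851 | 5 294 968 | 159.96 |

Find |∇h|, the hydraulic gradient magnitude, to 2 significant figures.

Taking OW-A as reference: OW-B−OW-A = (165, -10, +0.61); OW-C−OW-A = (360, -375, +2.11).
Determinant of the coordinate differences = 165·(-375) − 360·(-10) = -58275.
∂h/∂x = [(+0.61)·(-375) − (+2.11)·(-10)] / -58275 = +0.003563
∂h/∂y = [165·(+2.11) − 360·(+0.61)] / -58275 = -0.002206
|∇h| = √(0.003563² + -0.002206²) = 0.004191

0.0042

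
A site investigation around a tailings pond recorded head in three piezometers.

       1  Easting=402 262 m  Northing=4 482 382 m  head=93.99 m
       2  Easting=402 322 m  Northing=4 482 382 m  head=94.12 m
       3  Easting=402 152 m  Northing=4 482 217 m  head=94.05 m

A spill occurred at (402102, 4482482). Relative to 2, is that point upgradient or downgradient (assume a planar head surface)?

downgradient

With h = a·x + b·y + c and 1 as origin, the differences give:
  60·a + 0·b = +0.13
  (-110)·a + (-165)·b = +0.06
Eliminate b (×(-165) and ×0, subtract): -9900·a = -21.450 → a = ∂h/∂x = +0.002167
Back-substitute: b = ∂h/∂y = -0.001808.
Head at (402102, 4482482) = 93.99 + (+0.002167)·(-160) + (-0.001808)·(100) = 93.46 m.
That is lower than the 94.12 m at 2, so the point is downgradient.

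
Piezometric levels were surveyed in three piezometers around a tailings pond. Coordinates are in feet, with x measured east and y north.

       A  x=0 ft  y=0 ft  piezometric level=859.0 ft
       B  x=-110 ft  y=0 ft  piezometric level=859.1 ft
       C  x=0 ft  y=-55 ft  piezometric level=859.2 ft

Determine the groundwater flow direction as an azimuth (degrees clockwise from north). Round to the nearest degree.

∂h/∂x = (859.1 − 859.0) / (-110 − 0) = -0.0009091
∂h/∂y = (859.2 − 859.0) / (-55 − 0) = -0.003636
Flow direction (−∇h) has components (+0.0009091 E, +0.003636 N).
Azimuth = atan2(E, N) = atan2(+0.0009091, +0.003636) = 14.0° ≈ 014°.

014°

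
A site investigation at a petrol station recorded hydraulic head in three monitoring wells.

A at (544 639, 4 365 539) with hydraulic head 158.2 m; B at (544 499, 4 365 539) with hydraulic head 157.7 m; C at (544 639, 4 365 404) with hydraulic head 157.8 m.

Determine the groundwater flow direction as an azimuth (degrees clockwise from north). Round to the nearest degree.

230°

∂h/∂x = (157.7 − 158.2) / (544499 − 544639) = +0.003571
∂h/∂y = (157.8 − 158.2) / (4365404 − 4365539) = +0.002963
Flow direction (−∇h) has components (-0.003571 E, -0.002963 N).
Azimuth = atan2(E, N) = atan2(-0.003571, -0.002963) = 230.3° ≈ 230°.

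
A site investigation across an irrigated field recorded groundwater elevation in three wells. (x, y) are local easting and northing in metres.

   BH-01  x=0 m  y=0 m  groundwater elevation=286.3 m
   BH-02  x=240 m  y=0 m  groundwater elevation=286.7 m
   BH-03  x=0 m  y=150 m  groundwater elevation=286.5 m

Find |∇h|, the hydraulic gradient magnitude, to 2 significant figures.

0.0021

∂h/∂x = (286.7 − 286.3) / (240 − 0) = +0.001667
∂h/∂y = (286.5 − 286.3) / (150 − 0) = +0.001333
|∇h| = √(0.001667² + 0.001333²) = 0.002134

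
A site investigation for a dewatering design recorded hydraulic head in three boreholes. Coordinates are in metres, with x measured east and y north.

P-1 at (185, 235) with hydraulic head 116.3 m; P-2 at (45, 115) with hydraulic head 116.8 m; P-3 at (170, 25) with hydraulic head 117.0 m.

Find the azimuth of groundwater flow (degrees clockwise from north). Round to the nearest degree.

013°

Three-point gradient (reference P-1): Δ to P-2 = (-140, -120, +0.5), Δ to P-3 = (-15, -210, +0.7).
∂h/∂x = -0.0007609, ∂h/∂y = -0.003279 (det = 27600).
Flow direction (−∇h) has components (+0.0007609 E, +0.003279 N).
Azimuth = atan2(E, N) = atan2(+0.0007609, +0.003279) = 13.1° ≈ 013°.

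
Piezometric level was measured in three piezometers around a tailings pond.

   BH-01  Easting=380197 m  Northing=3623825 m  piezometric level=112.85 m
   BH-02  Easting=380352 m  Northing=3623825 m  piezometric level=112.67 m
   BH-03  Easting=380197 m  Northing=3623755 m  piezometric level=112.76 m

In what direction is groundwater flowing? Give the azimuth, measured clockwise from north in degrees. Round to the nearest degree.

138°

∂h/∂x = (112.67 − 112.85) / (380352 − 380197) = -0.001161
∂h/∂y = (112.76 − 112.85) / (3623755 − 3623825) = +0.001286
Flow direction (−∇h) has components (+0.001161 E, -0.001286 N).
Azimuth = atan2(E, N) = atan2(+0.001161, -0.001286) = 137.9° ≈ 138°.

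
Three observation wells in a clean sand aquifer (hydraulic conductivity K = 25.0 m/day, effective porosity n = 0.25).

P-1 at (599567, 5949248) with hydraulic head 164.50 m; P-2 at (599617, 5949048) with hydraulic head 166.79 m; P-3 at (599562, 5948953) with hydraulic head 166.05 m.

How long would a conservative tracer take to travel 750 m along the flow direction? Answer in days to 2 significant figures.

310 days

With h = a·x + b·y + c and P-1 as origin, the differences give:
  50·a + (-200)·b = +2.29
  (-5)·a + (-295)·b = +1.55
Eliminate b (×(-295) and ×(-200), subtract): -15750·a = -365.550 → a = ∂h/∂x = +0.02321
Back-substitute: b = ∂h/∂y = -0.005648.
|∇h| = √(0.02321² + -0.005648²) = 0.02389
Seepage velocity v = K·i/n = 25.0 × 0.02389 / 0.25 = 2.389 m/day.
t = 750 / 2.389 = 313.9 days.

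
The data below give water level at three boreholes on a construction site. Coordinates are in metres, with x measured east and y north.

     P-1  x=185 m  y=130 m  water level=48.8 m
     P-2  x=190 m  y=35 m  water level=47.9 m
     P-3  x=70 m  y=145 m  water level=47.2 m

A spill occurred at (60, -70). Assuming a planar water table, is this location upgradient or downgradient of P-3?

downgradient

With h = a·x + b·y + c and P-1 as origin, the differences give:
  5·a + (-95)·b = -0.9
  (-115)·a + 15·b = -1.6
Eliminate b (×15 and ×(-95), subtract): -10850·a = -165.50 → a = ∂h/∂x = +0.01525
Back-substitute: b = ∂h/∂y = +0.01028.
Head at (60, -70) = 48.8 + (+0.01525)·(-125) + (+0.01028)·(-200) = 44.84 m.
That is lower than the 47.2 m at P-3, so the point is downgradient.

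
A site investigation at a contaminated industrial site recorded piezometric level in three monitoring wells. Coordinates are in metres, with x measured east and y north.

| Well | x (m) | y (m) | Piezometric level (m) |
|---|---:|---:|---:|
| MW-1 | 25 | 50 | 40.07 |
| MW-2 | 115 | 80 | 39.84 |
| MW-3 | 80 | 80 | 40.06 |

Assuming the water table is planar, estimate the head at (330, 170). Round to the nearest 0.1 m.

Differences from MW-1: to MW-2 (Δx, Δy, Δh) = (90, 30, -0.23); to MW-3 = (55, 30, -0.01).
Determinant of the coordinate differences = 90·30 − 55·30 = 1050.
∂h/∂x = [(-0.23)·30 − (-0.01)·30] / 1050 = -0.006286
∂h/∂y = [90·(-0.01) − 55·(-0.23)] / 1050 = +0.01119
h(330, 170) = 40.07 + (-0.006286)·(305) + (+0.01119)·(120) = 40.07 -1.917 +1.343 = 39.496 m.

39.5 m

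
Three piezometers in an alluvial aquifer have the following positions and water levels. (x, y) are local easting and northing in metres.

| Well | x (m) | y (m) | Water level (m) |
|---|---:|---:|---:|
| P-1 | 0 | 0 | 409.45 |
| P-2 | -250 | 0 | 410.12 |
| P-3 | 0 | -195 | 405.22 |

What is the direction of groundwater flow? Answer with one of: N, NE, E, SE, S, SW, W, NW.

∂h/∂x = (410.12 − 409.45) / (-250 − 0) = -0.002680
∂h/∂y = (405.22 − 409.45) / (-195 − 0) = +0.02169
Flow = −∇h = (+0.002680 east, -0.02169 north), which points south.

S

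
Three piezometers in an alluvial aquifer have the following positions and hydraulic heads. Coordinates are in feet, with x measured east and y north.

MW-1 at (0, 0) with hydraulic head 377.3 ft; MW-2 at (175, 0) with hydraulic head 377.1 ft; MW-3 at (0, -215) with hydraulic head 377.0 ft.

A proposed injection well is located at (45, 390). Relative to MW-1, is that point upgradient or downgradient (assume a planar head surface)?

∂h/∂x = (377.1 − 377.3) / (175 − 0) = -0.001143
∂h/∂y = (377.0 − 377.3) / (-215 − 0) = +0.001395
Head at (45, 390) = 377.3 + (-0.001143)·(45) + (+0.001395)·(390) = 377.79 ft.
That is higher than the 377.3 ft at MW-1, so the point is upgradient.

upgradient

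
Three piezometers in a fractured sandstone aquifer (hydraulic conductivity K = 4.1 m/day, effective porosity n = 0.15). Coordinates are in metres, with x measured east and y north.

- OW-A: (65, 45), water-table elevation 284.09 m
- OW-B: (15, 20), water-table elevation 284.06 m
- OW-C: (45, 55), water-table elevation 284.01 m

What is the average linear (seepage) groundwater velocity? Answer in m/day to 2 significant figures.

Taking OW-A as reference: OW-B−OW-A = (-50, -25, -0.03); OW-C−OW-A = (-20, 10, -0.08).
Solve a·Δx + b·Δy = Δh: det = (-50)·10 − (-20)·(-25) = -1000.
∂h/∂x = [(-0.03)·10 − (-0.08)·(-25)] / -1000 = +0.002300
∂h/∂y = [(-50)·(-0.08) − (-20)·(-0.03)] / -1000 = -0.003400
|∇h| = √(0.002300² + -0.003400²) = 0.004105
Seepage velocity v = K·i/n = 4.1 × 0.004105 / 0.15 = 0.1122 m/day.

0.11 m/day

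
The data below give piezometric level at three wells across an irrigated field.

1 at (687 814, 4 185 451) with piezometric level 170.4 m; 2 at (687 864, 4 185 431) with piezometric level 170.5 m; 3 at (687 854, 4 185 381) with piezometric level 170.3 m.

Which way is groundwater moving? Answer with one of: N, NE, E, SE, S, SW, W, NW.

With h = a·x + b·y + c and 1 as origin, the differences give:
  50·a + (-20)·b = +0.1
  40·a + (-70)·b = -0.1
Eliminate b (×(-70) and ×(-20), subtract): -2700·a = -9.00 → a = ∂h/∂x = +0.003333
Back-substitute: b = ∂h/∂y = +0.003333.
Flow = −∇h = (-0.003333 east, -0.003333 north), which points southwest.

SW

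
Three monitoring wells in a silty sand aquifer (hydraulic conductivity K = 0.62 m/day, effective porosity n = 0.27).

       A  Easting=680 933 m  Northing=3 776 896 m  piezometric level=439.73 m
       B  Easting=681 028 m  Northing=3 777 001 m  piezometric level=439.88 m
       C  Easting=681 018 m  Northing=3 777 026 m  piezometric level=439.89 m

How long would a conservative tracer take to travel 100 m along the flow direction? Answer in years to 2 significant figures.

110 years

With h = a·x + b·y + c and A as origin, the differences give:
  95·a + 105·b = +0.15
  85·a + 130·b = +0.16
Eliminate b (×130 and ×105, subtract): 3425·a = 2.700 → a = ∂h/∂x = +0.0007883
Back-substitute: b = ∂h/∂y = +0.0007153.
|∇h| = √(0.0007883² + 0.0007153²) = 0.001064
Seepage velocity v = K·i/n = 0.62 × 0.001064 / 0.27 = 0.002443 m/day.
t = 100 / 0.002443 = 4.093e+04 days = 112 years.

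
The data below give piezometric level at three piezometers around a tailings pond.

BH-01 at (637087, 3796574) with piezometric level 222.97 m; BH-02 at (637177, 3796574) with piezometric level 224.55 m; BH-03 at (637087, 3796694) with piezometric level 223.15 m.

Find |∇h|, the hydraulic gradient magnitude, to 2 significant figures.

∂h/∂x = (224.55 − 222.97) / (637177 − 637087) = +0.01756
∂h/∂y = (223.15 − 222.97) / (3796694 − 3796574) = +0.001500
|∇h| = √(0.01756² + 0.001500²) = 0.01762

0.018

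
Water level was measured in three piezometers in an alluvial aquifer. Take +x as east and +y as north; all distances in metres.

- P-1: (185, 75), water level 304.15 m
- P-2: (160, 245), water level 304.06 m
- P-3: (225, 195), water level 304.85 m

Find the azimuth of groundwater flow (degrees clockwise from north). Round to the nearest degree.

Taking P-1 as reference: P-2−P-1 = (-25, 170, -0.09); P-3−P-1 = (40, 120, +0.70).
Solve a·Δx + b·Δy = Δh: det = (-25)·120 − 40·170 = -9800.
∂h/∂x = [(-0.09)·120 − (+0.70)·170] / -9800 = +0.01324
∂h/∂y = [(-25)·(+0.70) − 40·(-0.09)] / -9800 = +0.001418
Flow direction (−∇h) has components (-0.01324 E, -0.001418 N).
Azimuth = atan2(E, N) = atan2(-0.01324, -0.001418) = 263.9° ≈ 264°.

264°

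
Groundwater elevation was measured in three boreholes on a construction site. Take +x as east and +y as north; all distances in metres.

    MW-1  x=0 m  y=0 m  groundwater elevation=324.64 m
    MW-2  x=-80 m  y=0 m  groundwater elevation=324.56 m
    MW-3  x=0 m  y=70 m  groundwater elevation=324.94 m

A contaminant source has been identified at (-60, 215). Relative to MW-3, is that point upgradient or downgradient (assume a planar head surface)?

∂h/∂x = (324.56 − 324.64) / (-80 − 0) = +0.0010000
∂h/∂y = (324.94 − 324.64) / (70 − 0) = +0.004286
Head at (-60, 215) = 324.64 + (+0.0010000)·(-60) + (+0.004286)·(215) = 325.50 m.
That is higher than the 324.94 m at MW-3, so the point is upgradient.

upgradient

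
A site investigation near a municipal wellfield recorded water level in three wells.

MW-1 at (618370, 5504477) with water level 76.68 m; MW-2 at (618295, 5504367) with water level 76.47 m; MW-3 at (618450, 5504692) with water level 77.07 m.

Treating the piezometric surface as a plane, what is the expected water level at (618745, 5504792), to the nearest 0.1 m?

77.3 m

Differences from MW-1: to MW-2 (Δx, Δy, Δh) = (-75, -110, -0.21); to MW-3 = (80, 215, +0.39).
Determinant of the coordinate differences = (-75)·215 − 80·(-110) = -7325.
∂h/∂x = [(-0.21)·215 − (+0.39)·(-110)] / -7325 = +0.0003072
∂h/∂y = [(-75)·(+0.39) − 80·(-0.21)] / -7325 = +0.001700
h(618745, 5504792) = 76.68 + (+0.0003072)·(375) + (+0.001700)·(315) = 76.68 +0.115 +0.535 = 77.331 m.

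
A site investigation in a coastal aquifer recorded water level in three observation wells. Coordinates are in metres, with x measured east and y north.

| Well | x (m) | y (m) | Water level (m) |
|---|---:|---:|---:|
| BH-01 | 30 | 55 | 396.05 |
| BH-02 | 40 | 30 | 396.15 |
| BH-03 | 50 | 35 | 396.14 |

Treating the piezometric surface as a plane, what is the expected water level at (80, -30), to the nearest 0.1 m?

396.4 m

With h = a·x + b·y + c and BH-01 as origin, the differences give:
  10·a + (-25)·b = +0.10
  20·a + (-20)·b = +0.09
Eliminate b (×(-20) and ×(-25), subtract): 300·a = 0.250 → a = ∂h/∂x = +0.0008333
Back-substitute: b = ∂h/∂y = -0.003667.
h(80, -30) = 396.05 + (+0.0008333)·(50) + (-0.003667)·(-85) = 396.05 +0.042 +0.312 = 396.403 m.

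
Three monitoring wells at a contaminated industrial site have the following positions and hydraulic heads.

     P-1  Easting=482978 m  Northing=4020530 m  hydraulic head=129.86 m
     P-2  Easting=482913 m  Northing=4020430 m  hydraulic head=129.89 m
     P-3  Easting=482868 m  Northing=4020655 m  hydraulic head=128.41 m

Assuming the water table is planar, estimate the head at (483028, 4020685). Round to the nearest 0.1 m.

129.4 m

Taking P-1 as reference: P-2−P-1 = (-65, -100, +0.03); P-3−P-1 = (-110, 125, -1.45).
Determinant of the coordinate differences = (-65)·125 − (-110)·(-100) = -19125.
∂h/∂x = [(+0.03)·125 − (-1.45)·(-100)] / -19125 = +0.007386
∂h/∂y = [(-65)·(-1.45) − (-110)·(+0.03)] / -19125 = -0.005101
h(483028, 4020685) = 129.86 + (+0.007386)·(50) + (-0.005101)·(155) = 129.86 +0.369 -0.791 = 129.439 m.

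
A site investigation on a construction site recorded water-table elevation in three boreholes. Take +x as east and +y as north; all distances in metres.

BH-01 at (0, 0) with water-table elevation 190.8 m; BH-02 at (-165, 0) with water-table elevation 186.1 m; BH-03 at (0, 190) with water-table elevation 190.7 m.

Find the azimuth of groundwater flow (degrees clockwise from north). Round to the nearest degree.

271°

∂h/∂x = (186.1 − 190.8) / (-165 − 0) = +0.02848
∂h/∂y = (190.7 − 190.8) / (190 − 0) = -0.0005263
Flow direction (−∇h) has components (-0.02848 E, +0.0005263 N).
Azimuth = atan2(E, N) = atan2(-0.02848, +0.0005263) = 271.1° ≈ 271°.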